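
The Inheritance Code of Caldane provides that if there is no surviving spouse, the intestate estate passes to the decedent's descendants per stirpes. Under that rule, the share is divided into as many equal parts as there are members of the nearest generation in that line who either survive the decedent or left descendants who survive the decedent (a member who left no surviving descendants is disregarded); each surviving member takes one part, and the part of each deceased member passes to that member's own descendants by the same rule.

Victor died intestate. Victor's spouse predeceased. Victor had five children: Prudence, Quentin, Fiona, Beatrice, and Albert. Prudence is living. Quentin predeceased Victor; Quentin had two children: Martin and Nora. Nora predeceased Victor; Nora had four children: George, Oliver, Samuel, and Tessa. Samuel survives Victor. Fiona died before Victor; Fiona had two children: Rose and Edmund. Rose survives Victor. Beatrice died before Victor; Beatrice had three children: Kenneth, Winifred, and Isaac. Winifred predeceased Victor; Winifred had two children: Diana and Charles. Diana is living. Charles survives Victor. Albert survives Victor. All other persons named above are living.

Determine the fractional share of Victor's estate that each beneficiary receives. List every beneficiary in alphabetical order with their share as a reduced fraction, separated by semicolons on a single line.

There is no surviving spouse, so the entire estate passes to Victor's descendants per stirpes.
The estate is divided into 5 equal shares of 1/5 among Prudence, Quentin, Fiona, Beatrice, Albert.
Prudence is living and takes 1/5.
Quentin predeceased; the 1/5 allotted to Quentin's branch passes to Quentin's issue by representation.
The 1/5 is divided into 2 equal shares of 1/10 among Martin, Nora.
Martin is living and takes 1/10.
Nora predeceased; the 1/10 allotted to Nora's branch passes to Nora's issue by representation.
The 1/10 is divided into 4 equal shares of 1/40 among George, Oliver, Samuel, Tessa.
George is living and takes 1/40.
Oliver is living and takes 1/40.
Samuel is living and takes 1/40.
Tessa is living and takes 1/40.
Fiona predeceased; the 1/5 allotted to Fiona's branch passes to Fiona's issue by representation.
The 1/5 is divided into 2 equal shares of 1/10 among Rose, Edmund.
Rose is living and takes 1/10.
Edmund is living and takes 1/10.
Beatrice predeceased; the 1/5 allotted to Beatrice's branch passes to Beatrice's issue by representation.
The 1/5 is divided into 3 equal shares of 1/15 among Kenneth, Winifred, Isaac.
Kenneth is living and takes 1/15.
Winifred predeceased; the 1/15 allotted to Winifred's branch passes to Winifred's issue by representation.
The 1/15 is divided into 2 equal shares of 1/30 among Diana, Charles.
Diana is living and takes 1/30.
Charles is living and takes 1/30.
Isaac is living and takes 1/15.
Albert is living and takes 1/5.

Albert 1/5; Charles 1/30; Diana 1/30; Edmund 1/10; George 1/40; Isaac 1/15; Kenneth 1/15; Martin 1/10; Oliver 1/40; Prudence 1/5; Rose 1/10; Samuel 1/40; Tessa 1/40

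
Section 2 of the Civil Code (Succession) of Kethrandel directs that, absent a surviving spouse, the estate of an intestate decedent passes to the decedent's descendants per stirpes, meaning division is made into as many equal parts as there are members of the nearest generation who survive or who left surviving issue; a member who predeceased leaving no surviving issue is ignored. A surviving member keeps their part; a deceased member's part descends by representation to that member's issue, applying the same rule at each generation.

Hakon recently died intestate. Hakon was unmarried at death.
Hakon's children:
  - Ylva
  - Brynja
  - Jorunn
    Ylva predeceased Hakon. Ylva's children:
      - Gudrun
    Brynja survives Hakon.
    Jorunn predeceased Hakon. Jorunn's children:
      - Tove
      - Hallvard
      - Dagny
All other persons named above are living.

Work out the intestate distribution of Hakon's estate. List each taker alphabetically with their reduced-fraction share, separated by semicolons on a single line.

There is no surviving spouse, so the entire estate passes to Hakon's descendants per stirpes.
The estate is divided into 3 equal shares of 1/3 among Ylva, Brynja, Jorunn.
Ylva predeceased; the 1/3 allotted to Ylva's branch passes to Ylva's issue by representation.
Gudrun is the sole taker at this level and receives the full 1/3.
Brynja is living and takes 1/3.
Jorunn predeceased; the 1/3 allotted to Jorunn's branch passes to Jorunn's issue by representation.
The 1/3 is divided into 3 equal shares of 1/9 among Tove, Hallvard, Dagny.
Tove is living and takes 1/9.
Hallvard is living and takes 1/9.
Dagny is living and takes 1/9.

Brynja 1/3; Dagny 1/9; Gudrun 1/3; Hallvard 1/9; Tove 1/9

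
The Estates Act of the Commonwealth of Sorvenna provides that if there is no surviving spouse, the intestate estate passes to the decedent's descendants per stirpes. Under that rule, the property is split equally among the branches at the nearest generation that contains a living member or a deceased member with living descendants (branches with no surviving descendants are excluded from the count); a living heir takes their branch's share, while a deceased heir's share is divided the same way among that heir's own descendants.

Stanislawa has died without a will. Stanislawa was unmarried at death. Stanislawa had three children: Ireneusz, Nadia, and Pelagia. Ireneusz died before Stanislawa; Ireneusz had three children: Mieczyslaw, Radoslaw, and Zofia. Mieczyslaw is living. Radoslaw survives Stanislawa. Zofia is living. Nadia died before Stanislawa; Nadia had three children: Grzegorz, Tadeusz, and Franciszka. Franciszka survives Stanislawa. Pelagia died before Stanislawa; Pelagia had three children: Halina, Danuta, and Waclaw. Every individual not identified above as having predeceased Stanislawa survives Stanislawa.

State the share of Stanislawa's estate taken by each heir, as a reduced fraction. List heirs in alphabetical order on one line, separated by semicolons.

Danuta 1/9; Franciszka 1/9; Grzegorz 1/9; Halina 1/9; Mieczyslaw 1/9; Radoslaw 1/9; Tadeusz 1/9; Waclaw 1/9; Zofia 1/9

There is no surviving spouse, so the entire estate passes to Stanislawa's descendants per stirpes.
The estate is divided into 3 equal shares of 1/3 among Ireneusz, Nadia, Pelagia.
Ireneusz predeceased; the 1/3 allotted to Ireneusz's branch passes to Ireneusz's issue by representation.
The 1/3 is divided into 3 equal shares of 1/9 among Mieczyslaw, Radoslaw, Zofia.
Mieczyslaw is living and takes 1/9.
Radoslaw is living and takes 1/9.
Zofia is living and takes 1/9.
Nadia predeceased; the 1/3 allotted to Nadia's branch passes to Nadia's issue by representation.
The 1/3 is divided into 3 equal shares of 1/9 among Grzegorz, Tadeusz, Franciszka.
Grzegorz is living and takes 1/9.
Tadeusz is living and takes 1/9.
Franciszka is living and takes 1/9.
Pelagia predeceased; the 1/3 allotted to Pelagia's branch passes to Pelagia's issue by representation.
The 1/3 is divided into 3 equal shares of 1/9 among Halina, Danuta, Waclaw.
Halina is living and takes 1/9.
Danuta is living and takes 1/9.
Waclaw is living and takes 1/9.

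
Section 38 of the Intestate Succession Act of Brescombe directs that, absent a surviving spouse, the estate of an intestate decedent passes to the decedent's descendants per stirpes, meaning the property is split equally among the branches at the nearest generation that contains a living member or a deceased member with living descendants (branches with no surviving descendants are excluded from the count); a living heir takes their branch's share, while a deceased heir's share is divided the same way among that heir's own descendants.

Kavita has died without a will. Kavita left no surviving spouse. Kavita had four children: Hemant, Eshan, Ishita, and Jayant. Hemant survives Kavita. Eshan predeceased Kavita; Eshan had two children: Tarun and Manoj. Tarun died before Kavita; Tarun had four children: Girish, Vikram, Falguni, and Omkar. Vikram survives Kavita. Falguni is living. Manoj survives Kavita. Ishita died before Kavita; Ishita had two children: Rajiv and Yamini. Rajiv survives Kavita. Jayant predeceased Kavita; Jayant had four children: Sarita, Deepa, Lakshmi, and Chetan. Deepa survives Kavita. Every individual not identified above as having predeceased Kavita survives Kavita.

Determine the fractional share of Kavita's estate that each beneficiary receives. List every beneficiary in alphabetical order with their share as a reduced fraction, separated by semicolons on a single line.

Chetan 1/16; Deepa 1/16; Falguni 1/32; Girish 1/32; Hemant 1/4; Lakshmi 1/16; Manoj 1/8; Omkar 1/32; Rajiv 1/8; Sarita 1/16; Vikram 1/32; Yamini 1/8

There is no surviving spouse, so the entire estate passes to Kavita's descendants per stirpes.
The estate is divided into 4 equal shares of 1/4 among Hemant, Eshan, Ishita, Jayant.
Hemant is living and takes 1/4.
Eshan predeceased; the 1/4 allotted to Eshan's branch passes to Eshan's issue by representation.
The 1/4 is divided into 2 equal shares of 1/8 among Tarun, Manoj.
Tarun predeceased; the 1/8 allotted to Tarun's branch passes to Tarun's issue by representation.
The 1/8 is divided into 4 equal shares of 1/32 among Girish, Vikram, Falguni, Omkar.
Girish is living and takes 1/32.
Vikram is living and takes 1/32.
Falguni is living and takes 1/32.
Omkar is living and takes 1/32.
Manoj is living and takes 1/8.
Ishita predeceased; the 1/4 allotted to Ishita's branch passes to Ishita's issue by representation.
The 1/4 is divided into 2 equal shares of 1/8 among Rajiv, Yamini.
Rajiv is living and takes 1/8.
Yamini is living and takes 1/8.
Jayant predeceased; the 1/4 allotted to Jayant's branch passes to Jayant's issue by representation.
The 1/4 is divided into 4 equal shares of 1/16 among Sarita, Deepa, Lakshmi, Chetan.
Sarita is living and takes 1/16.
Deepa is living and takes 1/16.
Lakshmi is living and takes 1/16.
Chetan is living and takes 1/16.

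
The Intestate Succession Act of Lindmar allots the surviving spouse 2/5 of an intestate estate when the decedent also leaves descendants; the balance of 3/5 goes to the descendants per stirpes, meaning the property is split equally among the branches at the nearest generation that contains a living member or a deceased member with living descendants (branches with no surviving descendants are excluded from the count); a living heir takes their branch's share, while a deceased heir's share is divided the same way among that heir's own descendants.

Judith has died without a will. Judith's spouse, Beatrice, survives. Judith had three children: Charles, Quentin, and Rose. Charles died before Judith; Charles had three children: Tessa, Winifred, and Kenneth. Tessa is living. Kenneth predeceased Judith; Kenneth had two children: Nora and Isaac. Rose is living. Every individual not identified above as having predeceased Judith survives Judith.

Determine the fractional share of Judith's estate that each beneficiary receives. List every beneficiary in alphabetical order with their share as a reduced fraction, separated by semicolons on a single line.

Beatrice, as surviving spouse, takes 2/5.
The remaining 3/5 passes to Judith's descendants per stirpes.
The 3/5 is divided into 3 equal shares of 1/5 among Charles, Quentin, Rose.
Charles predeceased; the 1/5 allotted to Charles's branch passes to Charles's issue by representation.
The 1/5 is divided into 3 equal shares of 1/15 among Tessa, Winifred, Kenneth.
Tessa is living and takes 1/15.
Winifred is living and takes 1/15.
Kenneth predeceased; the 1/15 allotted to Kenneth's branch passes to Kenneth's issue by representation.
The 1/15 is divided into 2 equal shares of 1/30 among Nora, Isaac.
Nora is living and takes 1/30.
Isaac is living and takes 1/30.
Quentin is living and takes 1/5.
Rose is living and takes 1/5.

Beatrice 2/5; Isaac 1/30; Nora 1/30; Quentin 1/5; Rose 1/5; Tessa 1/15; Winifred 1/15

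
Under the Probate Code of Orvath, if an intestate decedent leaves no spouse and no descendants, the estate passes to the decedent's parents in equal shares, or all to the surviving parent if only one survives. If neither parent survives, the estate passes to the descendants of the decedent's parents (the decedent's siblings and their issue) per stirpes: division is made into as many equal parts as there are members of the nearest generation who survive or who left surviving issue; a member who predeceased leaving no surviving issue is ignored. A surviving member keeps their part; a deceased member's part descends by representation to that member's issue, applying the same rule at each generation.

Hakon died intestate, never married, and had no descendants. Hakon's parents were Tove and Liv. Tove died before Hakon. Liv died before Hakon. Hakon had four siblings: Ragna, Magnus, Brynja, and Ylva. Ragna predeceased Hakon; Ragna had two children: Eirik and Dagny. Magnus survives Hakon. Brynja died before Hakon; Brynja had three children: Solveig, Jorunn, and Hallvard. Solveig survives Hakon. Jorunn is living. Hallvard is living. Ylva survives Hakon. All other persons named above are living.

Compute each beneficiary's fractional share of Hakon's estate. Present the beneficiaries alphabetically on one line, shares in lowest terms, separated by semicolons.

Neither parent survives and there are no descendants, so the estate passes to Hakon's siblings and their issue per stirpes.
The estate is divided into 4 equal shares of 1/4 among Ragna, Magnus, Brynja, Ylva.
Ragna predeceased; the 1/4 allotted to Ragna's branch passes to Ragna's issue by representation.
The 1/4 is divided into 2 equal shares of 1/8 among Eirik, Dagny.
Eirik is living and takes 1/8.
Dagny is living and takes 1/8.
Magnus is living and takes 1/4.
Brynja predeceased; the 1/4 allotted to Brynja's branch passes to Brynja's issue by representation.
The 1/4 is divided into 3 equal shares of 1/12 among Solveig, Jorunn, Hallvard.
Solveig is living and takes 1/12.
Jorunn is living and takes 1/12.
Hallvard is living and takes 1/12.
Ylva is living and takes 1/4.

Dagny 1/8; Eirik 1/8; Hallvard 1/12; Jorunn 1/12; Magnus 1/4; Solveig 1/12; Ylva 1/4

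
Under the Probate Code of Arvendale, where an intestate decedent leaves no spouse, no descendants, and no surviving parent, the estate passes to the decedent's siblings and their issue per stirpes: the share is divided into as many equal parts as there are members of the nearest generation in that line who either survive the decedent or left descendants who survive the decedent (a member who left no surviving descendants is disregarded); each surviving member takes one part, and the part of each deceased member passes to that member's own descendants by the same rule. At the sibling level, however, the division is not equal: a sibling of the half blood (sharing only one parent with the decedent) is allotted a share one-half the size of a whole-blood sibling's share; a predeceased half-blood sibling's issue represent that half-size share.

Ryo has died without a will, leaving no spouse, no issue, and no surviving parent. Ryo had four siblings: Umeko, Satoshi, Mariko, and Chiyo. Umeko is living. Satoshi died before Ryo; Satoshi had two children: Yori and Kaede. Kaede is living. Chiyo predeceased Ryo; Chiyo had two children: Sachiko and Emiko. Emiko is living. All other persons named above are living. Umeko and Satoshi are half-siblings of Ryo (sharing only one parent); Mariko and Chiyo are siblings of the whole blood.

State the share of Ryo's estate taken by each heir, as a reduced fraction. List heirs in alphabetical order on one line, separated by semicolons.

Emiko 1/6; Kaede 1/12; Mariko 1/3; Sachiko 1/6; Umeko 1/6; Yori 1/12

No spouse, descendants, or parent survives, so the estate passes to Ryo's siblings per stirpes.
Half-blood siblings count for one-half the weight of whole-blood siblings at the initial division.
Dividing 1 in proportion to weights (total weight 3): Umeko (weight 1/2) → 1/6; Satoshi (weight 1/2) → 1/6; Mariko (weight 1) → 1/3; Chiyo (weight 1) → 1/3.
Umeko is living and takes 1/6.
Satoshi predeceased; the 1/6 allotted to Satoshi's branch passes to Satoshi's issue by representation.
The 1/6 is divided into 2 equal shares of 1/12 among Yori, Kaede.
Yori is living and takes 1/12.
Kaede is living and takes 1/12.
Mariko is living and takes 1/3.
Chiyo predeceased; the 1/3 allotted to Chiyo's branch passes to Chiyo's issue by representation.
The 1/3 is divided into 2 equal shares of 1/6 among Sachiko, Emiko.
Sachiko is living and takes 1/6.
Emiko is living and takes 1/6.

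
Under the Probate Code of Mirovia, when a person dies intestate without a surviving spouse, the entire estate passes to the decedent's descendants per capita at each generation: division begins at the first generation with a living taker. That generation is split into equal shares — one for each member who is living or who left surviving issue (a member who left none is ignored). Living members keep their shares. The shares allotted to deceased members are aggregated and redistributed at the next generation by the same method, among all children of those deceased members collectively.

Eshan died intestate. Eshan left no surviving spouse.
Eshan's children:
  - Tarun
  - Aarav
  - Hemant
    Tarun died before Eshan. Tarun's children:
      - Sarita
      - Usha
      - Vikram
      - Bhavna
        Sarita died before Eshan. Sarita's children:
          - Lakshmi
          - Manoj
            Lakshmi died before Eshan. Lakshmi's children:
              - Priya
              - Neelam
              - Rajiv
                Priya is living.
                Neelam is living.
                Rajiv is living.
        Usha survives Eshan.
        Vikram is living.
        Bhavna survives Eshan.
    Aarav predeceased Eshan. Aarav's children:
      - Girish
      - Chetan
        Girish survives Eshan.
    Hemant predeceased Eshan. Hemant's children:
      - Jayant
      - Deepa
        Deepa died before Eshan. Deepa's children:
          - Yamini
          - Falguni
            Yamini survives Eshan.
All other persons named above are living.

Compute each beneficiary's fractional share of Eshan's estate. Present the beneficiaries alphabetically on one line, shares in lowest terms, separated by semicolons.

Bhavna 1/8; Chetan 1/8; Falguni 1/16; Girish 1/8; Jayant 1/8; Manoj 1/16; Neelam 1/48; Priya 1/48; Rajiv 1/48; Usha 1/8; Vikram 1/8; Yamini 1/16

There is no surviving spouse, so the entire estate passes to Eshan's descendants per capita at each generation.
No one at generation 1 (Tarun, Aarav, Hemant) is living; moving to the next generation.
At generation 2 (Sarita, Usha, Vikram, Bhavna, Girish, Chetan, Jayant, Deepa) there are 8 shares of (1)/8 = 1/8 each.
Living: Usha, Vikram, Bhavna, Girish, Chetan, and Jayant — each takes 1/8.
Deceased: Sarita and Deepa. Their combined 1/4 is pooled and carried to generation 3.
At generation 3 (Lakshmi, Manoj, Yamini, Falguni) there are 4 shares of (1/4)/4 = 1/16 each.
Living: Manoj, Yamini, and Falguni — each takes 1/16.
Deceased: Lakshmi. That 1/16 share is carried to generation 4.
At generation 4 (Priya, Neelam, Rajiv) there are 3 shares of (1/16)/3 = 1/48 each.
Living: Priya, Neelam, and Rajiv — each takes 1/48.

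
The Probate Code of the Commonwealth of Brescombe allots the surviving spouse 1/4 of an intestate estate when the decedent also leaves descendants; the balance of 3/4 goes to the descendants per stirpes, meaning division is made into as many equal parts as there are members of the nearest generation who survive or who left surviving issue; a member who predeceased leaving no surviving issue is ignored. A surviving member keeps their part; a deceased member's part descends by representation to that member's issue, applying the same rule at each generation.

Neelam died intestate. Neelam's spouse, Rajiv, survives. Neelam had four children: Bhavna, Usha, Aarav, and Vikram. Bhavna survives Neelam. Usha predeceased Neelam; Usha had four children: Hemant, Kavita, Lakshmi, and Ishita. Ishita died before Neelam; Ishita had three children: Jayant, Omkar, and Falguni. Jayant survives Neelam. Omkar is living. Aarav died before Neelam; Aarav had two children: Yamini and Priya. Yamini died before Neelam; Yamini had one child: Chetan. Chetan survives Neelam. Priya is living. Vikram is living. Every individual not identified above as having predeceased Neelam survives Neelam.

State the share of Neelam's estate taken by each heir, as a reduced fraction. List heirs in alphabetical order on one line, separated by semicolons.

Bhavna 3/16; Chetan 3/32; Falguni 1/64; Hemant 3/64; Jayant 1/64; Kavita 3/64; Lakshmi 3/64; Omkar 1/64; Priya 3/32; Rajiv 1/4; Vikram 3/16

Rajiv, as surviving spouse, takes 1/4.
The remaining 3/4 passes to Neelam's descendants per stirpes.
The 3/4 is divided into 4 equal shares of 3/16 among Bhavna, Usha, Aarav, Vikram.
Bhavna is living and takes 3/16.
Usha predeceased; the 3/16 allotted to Usha's branch passes to Usha's issue by representation.
The 3/16 is divided into 4 equal shares of 3/64 among Hemant, Kavita, Lakshmi, Ishita.
Hemant is living and takes 3/64.
Kavita is living and takes 3/64.
Lakshmi is living and takes 3/64.
Ishita predeceased; the 3/64 allotted to Ishita's branch passes to Ishita's issue by representation.
The 3/64 is divided into 3 equal shares of 1/64 among Jayant, Omkar, Falguni.
Jayant is living and takes 1/64.
Omkar is living and takes 1/64.
Falguni is living and takes 1/64.
Aarav predeceased; the 3/16 allotted to Aarav's branch passes to Aarav's issue by representation.
The 3/16 is divided into 2 equal shares of 3/32 among Yamini, Priya.
Yamini predeceased; the 3/32 allotted to Yamini's branch passes to Yamini's issue by representation.
Chetan is the sole taker at this level and receives the full 3/32.
Priya is living and takes 3/32.
Vikram is living and takes 3/16.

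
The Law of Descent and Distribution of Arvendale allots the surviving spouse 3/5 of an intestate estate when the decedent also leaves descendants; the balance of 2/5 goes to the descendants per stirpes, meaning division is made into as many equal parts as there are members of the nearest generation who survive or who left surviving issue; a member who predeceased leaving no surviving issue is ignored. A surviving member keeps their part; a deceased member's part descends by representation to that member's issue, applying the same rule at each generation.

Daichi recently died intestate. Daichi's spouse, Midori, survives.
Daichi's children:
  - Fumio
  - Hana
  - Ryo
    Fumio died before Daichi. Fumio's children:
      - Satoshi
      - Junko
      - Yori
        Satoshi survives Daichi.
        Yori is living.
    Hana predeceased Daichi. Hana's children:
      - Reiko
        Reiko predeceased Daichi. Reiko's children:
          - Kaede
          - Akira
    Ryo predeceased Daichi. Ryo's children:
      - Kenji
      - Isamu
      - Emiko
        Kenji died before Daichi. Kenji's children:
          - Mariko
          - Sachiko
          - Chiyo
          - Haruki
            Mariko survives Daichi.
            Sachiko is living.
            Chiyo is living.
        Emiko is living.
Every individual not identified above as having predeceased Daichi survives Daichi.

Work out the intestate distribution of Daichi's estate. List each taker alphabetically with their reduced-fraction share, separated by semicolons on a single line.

Midori, as surviving spouse, takes 3/5.
The remaining 2/5 passes to Daichi's descendants per stirpes.
The 2/5 is divided into 3 equal shares of 2/15 among Fumio, Hana, Ryo.
Fumio predeceased; the 2/15 allotted to Fumio's branch passes to Fumio's issue by representation.
The 2/15 is divided into 3 equal shares of 2/45 among Satoshi, Junko, Yori.
Satoshi is living and takes 2/45.
Junko is living and takes 2/45.
Yori is living and takes 2/45.
Hana predeceased; the 2/15 allotted to Hana's branch passes to Hana's issue by representation.
Reiko's line is the sole branch at this level, so the full 2/15 passes to Reiko's issue by representation.
The 2/15 is divided into 2 equal shares of 1/15 among Kaede, Akira.
Kaede is living and takes 1/15.
Akira is living and takes 1/15.
Ryo predeceased; the 2/15 allotted to Ryo's branch passes to Ryo's issue by representation.
The 2/15 is divided into 3 equal shares of 2/45 among Kenji, Isamu, Emiko.
Kenji predeceased; the 2/45 allotted to Kenji's branch passes to Kenji's issue by representation.
The 2/45 is divided into 4 equal shares of 1/90 among Mariko, Sachiko, Chiyo, Haruki.
Mariko is living and takes 1/90.
Sachiko is living and takes 1/90.
Chiyo is living and takes 1/90.
Haruki is living and takes 1/90.
Isamu is living and takes 2/45.
Emiko is living and takes 2/45.

Akira 1/15; Chiyo 1/90; Emiko 2/45; Haruki 1/90; Isamu 2/45; Junko 2/45; Kaede 1/15; Mariko 1/90; Midori 3/5; Sachiko 1/90; Satoshi 2/45; Yori 2/45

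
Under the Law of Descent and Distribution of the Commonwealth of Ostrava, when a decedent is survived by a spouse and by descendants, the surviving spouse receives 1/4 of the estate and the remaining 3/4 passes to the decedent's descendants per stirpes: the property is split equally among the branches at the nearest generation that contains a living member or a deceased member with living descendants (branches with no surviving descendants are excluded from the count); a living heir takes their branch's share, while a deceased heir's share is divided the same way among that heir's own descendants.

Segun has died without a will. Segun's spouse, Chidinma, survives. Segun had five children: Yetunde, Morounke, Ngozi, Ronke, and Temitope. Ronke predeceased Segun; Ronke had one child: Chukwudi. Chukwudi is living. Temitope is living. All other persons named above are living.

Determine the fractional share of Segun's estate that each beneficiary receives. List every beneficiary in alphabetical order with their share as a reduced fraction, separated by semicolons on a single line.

Chidinma, as surviving spouse, takes 1/4.
The remaining 3/4 passes to Segun's descendants per stirpes.
The 3/4 is divided into 5 equal shares of 3/20 among Yetunde, Morounke, Ngozi, Ronke, Temitope.
Yetunde is living and takes 3/20.
Morounke is living and takes 3/20.
Ngozi is living and takes 3/20.
Ronke predeceased; the 3/20 allotted to Ronke's branch passes to Ronke's issue by representation.
Chukwudi is the sole taker at this level and receives the full 3/20.
Temitope is living and takes 3/20.

Chidinma 1/4; Chukwudi 3/20; Morounke 3/20; Ngozi 3/20; Temitope 3/20; Yetunde 3/20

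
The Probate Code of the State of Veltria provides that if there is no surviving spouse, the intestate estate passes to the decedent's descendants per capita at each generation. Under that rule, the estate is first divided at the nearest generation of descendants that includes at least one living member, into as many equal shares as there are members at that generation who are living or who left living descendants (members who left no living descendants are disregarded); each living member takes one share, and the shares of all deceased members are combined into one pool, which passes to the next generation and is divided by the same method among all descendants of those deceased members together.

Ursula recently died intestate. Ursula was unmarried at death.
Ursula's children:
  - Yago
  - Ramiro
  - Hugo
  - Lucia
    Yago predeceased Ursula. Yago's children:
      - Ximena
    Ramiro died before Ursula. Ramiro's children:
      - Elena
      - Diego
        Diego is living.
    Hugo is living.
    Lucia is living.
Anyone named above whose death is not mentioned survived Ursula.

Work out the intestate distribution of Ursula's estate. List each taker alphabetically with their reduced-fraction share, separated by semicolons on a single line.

There is no surviving spouse, so the entire estate passes to Ursula's descendants per capita at each generation.
At generation 1 (Yago, Ramiro, Hugo, Lucia) there are 4 shares of (1)/4 = 1/4 each.
Living: Hugo and Lucia — each takes 1/4.
Deceased: Yago and Ramiro. Their combined 1/2 is pooled and carried to generation 2.
At generation 2 (Ximena, Elena, Diego) there are 3 shares of (1/2)/3 = 1/6 each.
Living: Ximena, Elena, and Diego — each takes 1/6.

Diego 1/6; Elena 1/6; Hugo 1/4; Lucia 1/4; Ximena 1/6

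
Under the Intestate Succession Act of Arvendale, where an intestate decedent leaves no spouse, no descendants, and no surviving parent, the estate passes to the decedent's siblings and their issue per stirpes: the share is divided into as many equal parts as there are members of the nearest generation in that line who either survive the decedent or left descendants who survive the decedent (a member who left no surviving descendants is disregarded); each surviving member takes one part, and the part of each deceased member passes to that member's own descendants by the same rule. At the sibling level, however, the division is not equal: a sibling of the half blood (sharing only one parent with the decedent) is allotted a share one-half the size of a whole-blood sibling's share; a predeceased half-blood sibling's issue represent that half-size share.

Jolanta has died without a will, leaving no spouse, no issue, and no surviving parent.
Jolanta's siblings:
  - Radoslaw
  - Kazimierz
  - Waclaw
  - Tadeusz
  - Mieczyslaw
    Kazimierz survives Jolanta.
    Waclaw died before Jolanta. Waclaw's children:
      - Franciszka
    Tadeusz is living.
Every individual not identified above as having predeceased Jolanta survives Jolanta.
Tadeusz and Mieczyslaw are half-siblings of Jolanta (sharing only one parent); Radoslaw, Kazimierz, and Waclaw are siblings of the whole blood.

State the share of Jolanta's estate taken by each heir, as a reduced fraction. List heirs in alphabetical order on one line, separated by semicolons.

Franciszka 1/4; Kazimierz 1/4; Mieczyslaw 1/8; Radoslaw 1/4; Tadeusz 1/8

No spouse, descendants, or parent survives, so the estate passes to Jolanta's siblings per stirpes.
Half-blood siblings count for one-half the weight of whole-blood siblings at the initial division.
Dividing 1 in proportion to weights (total weight 4): Radoslaw (weight 1) → 1/4; Kazimierz (weight 1) → 1/4; Waclaw (weight 1) → 1/4; Tadeusz (weight 1/2) → 1/8; Mieczyslaw (weight 1/2) → 1/8.
Radoslaw is living and takes 1/4.
Kazimierz is living and takes 1/4.
Waclaw predeceased; the 1/4 allotted to Waclaw's branch passes to Waclaw's issue by representation.
Franciszka is the sole taker at this level and receives the full 1/4.
Tadeusz is living and takes 1/8.
Mieczyslaw is living and takes 1/8.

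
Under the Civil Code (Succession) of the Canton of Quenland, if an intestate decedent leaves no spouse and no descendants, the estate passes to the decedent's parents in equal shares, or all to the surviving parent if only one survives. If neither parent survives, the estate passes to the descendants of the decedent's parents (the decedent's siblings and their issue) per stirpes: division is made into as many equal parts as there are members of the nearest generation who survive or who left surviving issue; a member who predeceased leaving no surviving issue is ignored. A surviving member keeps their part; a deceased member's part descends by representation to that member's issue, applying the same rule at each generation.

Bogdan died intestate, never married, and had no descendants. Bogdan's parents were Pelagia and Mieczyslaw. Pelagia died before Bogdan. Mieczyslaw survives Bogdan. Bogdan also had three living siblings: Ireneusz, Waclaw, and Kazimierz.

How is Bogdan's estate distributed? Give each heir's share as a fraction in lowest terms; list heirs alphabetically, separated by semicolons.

Only one parent, Mieczyslaw, survives, so Mieczyslaw takes the entire estate. The siblings take nothing because a surviving parent has priority.

Mieczyslaw 1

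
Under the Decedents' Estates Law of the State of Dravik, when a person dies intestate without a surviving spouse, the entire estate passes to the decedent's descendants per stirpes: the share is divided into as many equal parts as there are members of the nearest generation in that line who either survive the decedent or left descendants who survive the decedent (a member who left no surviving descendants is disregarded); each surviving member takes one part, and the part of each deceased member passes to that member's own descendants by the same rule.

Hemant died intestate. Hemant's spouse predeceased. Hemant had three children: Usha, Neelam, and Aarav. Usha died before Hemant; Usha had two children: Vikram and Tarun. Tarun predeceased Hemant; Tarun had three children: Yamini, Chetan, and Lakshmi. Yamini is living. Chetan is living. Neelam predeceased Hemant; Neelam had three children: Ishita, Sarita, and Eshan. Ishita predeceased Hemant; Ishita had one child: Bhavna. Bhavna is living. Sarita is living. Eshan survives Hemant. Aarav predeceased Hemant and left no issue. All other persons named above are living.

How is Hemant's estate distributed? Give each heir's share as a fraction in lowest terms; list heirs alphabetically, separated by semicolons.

Bhavna 1/6; Chetan 1/12; Eshan 1/6; Lakshmi 1/12; Sarita 1/6; Vikram 1/4; Yamini 1/12

There is no surviving spouse, so the entire estate passes to Hemant's descendants per stirpes.
Aarav left no surviving issue, so that branch lapses and is disregarded.
The estate is divided into 2 equal shares of 1/2 among Usha, Neelam.
Usha predeceased; the 1/2 allotted to Usha's branch passes to Usha's issue by representation.
The 1/2 is divided into 2 equal shares of 1/4 among Vikram, Tarun.
Vikram is living and takes 1/4.
Tarun predeceased; the 1/4 allotted to Tarun's branch passes to Tarun's issue by representation.
The 1/4 is divided into 3 equal shares of 1/12 among Yamini, Chetan, Lakshmi.
Yamini is living and takes 1/12.
Chetan is living and takes 1/12.
Lakshmi is living and takes 1/12.
Neelam predeceased; the 1/2 allotted to Neelam's branch passes to Neelam's issue by representation.
The 1/2 is divided into 3 equal shares of 1/6 among Ishita, Sarita, Eshan.
Ishita predeceased; the 1/6 allotted to Ishita's branch passes to Ishita's issue by representation.
Bhavna is the sole taker at this level and receives the full 1/6.
Sarita is living and takes 1/6.
Eshan is living and takes 1/6.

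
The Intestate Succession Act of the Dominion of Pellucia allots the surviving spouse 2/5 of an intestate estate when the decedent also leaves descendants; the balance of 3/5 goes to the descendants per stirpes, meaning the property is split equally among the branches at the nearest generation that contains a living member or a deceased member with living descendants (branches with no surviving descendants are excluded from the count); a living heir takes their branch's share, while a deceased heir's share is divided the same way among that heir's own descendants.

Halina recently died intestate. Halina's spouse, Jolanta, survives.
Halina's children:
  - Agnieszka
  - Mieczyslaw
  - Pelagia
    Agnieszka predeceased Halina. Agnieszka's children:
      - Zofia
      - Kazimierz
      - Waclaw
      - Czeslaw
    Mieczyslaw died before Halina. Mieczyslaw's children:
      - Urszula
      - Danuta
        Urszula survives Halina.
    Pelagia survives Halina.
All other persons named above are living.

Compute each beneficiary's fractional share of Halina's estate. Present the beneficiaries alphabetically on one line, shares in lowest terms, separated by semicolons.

Czeslaw 1/20; Danuta 1/10; Jolanta 2/5; Kazimierz 1/20; Pelagia 1/5; Urszula 1/10; Waclaw 1/20; Zofia 1/20

Jolanta, as surviving spouse, takes 2/5.
The remaining 3/5 passes to Halina's descendants per stirpes.
The 3/5 is divided into 3 equal shares of 1/5 among Agnieszka, Mieczyslaw, Pelagia.
Agnieszka predeceased; the 1/5 allotted to Agnieszka's branch passes to Agnieszka's issue by representation.
The 1/5 is divided into 4 equal shares of 1/20 among Zofia, Kazimierz, Waclaw, Czeslaw.
Zofia is living and takes 1/20.
Kazimierz is living and takes 1/20.
Waclaw is living and takes 1/20.
Czeslaw is living and takes 1/20.
Mieczyslaw predeceased; the 1/5 allotted to Mieczyslaw's branch passes to Mieczyslaw's issue by representation.
The 1/5 is divided into 2 equal shares of 1/10 among Urszula, Danuta.
Urszula is living and takes 1/10.
Danuta is living and takes 1/10.
Pelagia is living and takes 1/5.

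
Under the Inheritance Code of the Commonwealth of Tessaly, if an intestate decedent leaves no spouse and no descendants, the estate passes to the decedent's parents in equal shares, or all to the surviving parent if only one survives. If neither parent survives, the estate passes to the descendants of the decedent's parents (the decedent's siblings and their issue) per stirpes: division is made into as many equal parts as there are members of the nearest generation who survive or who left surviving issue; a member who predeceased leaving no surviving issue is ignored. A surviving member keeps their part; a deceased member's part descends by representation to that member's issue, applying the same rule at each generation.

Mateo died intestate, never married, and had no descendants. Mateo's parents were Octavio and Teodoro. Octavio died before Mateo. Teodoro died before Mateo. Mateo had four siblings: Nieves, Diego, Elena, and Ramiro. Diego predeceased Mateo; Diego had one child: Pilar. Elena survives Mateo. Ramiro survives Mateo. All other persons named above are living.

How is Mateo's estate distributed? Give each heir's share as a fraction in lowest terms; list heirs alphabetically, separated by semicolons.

Neither parent survives and there are no descendants, so the estate passes to Mateo's siblings and their issue per stirpes.
The estate is divided into 4 equal shares of 1/4 among Nieves, Diego, Elena, Ramiro.
Nieves is living and takes 1/4.
Diego predeceased; the 1/4 allotted to Diego's branch passes to Diego's issue by representation.
Pilar is the sole taker at this level and receives the full 1/4.
Elena is living and takes 1/4.
Ramiro is living and takes 1/4.

Elena 1/4; Nieves 1/4; Pilar 1/4; Ramiro 1/4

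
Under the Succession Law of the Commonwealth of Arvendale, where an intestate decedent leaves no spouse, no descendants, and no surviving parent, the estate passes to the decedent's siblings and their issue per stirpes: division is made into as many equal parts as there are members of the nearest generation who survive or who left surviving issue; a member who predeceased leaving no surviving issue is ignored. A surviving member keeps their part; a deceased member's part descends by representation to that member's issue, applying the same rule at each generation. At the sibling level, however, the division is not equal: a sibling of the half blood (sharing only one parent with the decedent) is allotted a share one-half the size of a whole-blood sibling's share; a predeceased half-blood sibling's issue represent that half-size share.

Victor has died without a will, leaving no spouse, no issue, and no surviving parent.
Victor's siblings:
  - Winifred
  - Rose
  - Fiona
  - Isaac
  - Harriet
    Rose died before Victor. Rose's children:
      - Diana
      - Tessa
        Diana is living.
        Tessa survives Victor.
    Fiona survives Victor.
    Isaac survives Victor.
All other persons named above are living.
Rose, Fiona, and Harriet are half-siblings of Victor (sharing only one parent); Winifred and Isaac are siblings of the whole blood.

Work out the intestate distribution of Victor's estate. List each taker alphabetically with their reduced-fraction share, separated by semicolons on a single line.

No spouse, descendants, or parent survives, so the estate passes to Victor's siblings per stirpes.
Half-blood siblings count for one-half the weight of whole-blood siblings at the initial division.
Dividing 1 in proportion to weights (total weight 7/2): Winifred (weight 1) → 2/7; Rose (weight 1/2) → 1/7; Fiona (weight 1/2) → 1/7; Isaac (weight 1) → 2/7; Harriet (weight 1/2) → 1/7.
Winifred is living and takes 2/7.
Rose predeceased; the 1/7 allotted to Rose's branch passes to Rose's issue by representation.
The 1/7 is divided into 2 equal shares of 1/14 among Diana, Tessa.
Diana is living and takes 1/14.
Tessa is living and takes 1/14.
Fiona is living and takes 1/7.
Isaac is living and takes 2/7.
Harriet is living and takes 1/7.

Diana 1/14; Fiona 1/7; Harriet 1/7; Isaac 2/7; Tessa 1/14; Winifred 2/7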